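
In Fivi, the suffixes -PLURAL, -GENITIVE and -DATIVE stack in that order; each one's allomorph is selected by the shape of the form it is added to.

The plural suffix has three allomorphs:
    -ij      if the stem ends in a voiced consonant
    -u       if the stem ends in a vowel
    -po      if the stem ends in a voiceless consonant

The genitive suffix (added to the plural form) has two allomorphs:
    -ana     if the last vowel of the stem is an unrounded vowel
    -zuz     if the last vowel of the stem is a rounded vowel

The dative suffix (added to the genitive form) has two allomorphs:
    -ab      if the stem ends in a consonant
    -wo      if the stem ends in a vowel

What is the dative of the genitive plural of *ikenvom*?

*ikenvom* — final sound /m/ (a voiced consonant) → -ij → *ikenvomij*.
The last vowel of the plural form *ikenvomij* is /i/, which is an unrounded vowel, so the genitive suffix is -ana, giving *ikenvomijana*.
Since the final sound of the genitive form *ikenvomijana* is /a/ (a vowel), it takes -wo, giving *ikenvomijanawo*.

ikenvomijanawo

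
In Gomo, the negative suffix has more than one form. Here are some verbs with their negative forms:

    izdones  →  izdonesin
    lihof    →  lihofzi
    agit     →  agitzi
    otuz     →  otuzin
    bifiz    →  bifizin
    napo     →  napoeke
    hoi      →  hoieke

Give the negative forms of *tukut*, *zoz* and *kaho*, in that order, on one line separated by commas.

tukutzi, zozin, kahoeke

Looking at the final sound of each stem: -in when the stem ends in a sibilant (*izdones*, *otuz*, *bifiz*); -zi when the stem ends in a non-sibilant consonant (*lihof*, *agit*); -eke when the stem ends in a vowel (*napo*, *hoi*).
The final sound of *tukut* is /t/, which is a non-sibilant consonant, so the suffix is -zi, giving *tukutzi*.
*zoz* — final sound /z/ (a sibilant) → -in → *zozin*.
*kaho*: final sound = /o/, a vowel → -eke → *kahoeke*.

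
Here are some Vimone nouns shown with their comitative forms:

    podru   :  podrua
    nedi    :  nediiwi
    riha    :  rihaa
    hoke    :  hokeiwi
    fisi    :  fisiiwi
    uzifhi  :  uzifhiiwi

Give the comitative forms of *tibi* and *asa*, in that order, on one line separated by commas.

tibiiwi, asaa

The alternation tracks the last vowel of the stem — -iwi when the last vowel of the stem is a front vowel (*nedi*, *hoke*, *fisi*, *uzifhi*); -a when the last vowel of the stem is a back vowel (*podru*, *riha*).
Since the last vowel of *tibi* is /i/ (a front vowel), it takes -iwi, giving *tibiiwi*.
Since the last vowel of *asa* is /a/ (a back vowel), it takes -a, giving *asaa*.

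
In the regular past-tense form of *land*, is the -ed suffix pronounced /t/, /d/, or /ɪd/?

/ɪd/

The stem *land* ends in /t/ or /d/.
The -ed suffix is realized as /ɪd/ after /t, d/; as /t/ after other voiceless consonants; and as /d/ after other voiced sounds.
So -ed on *land* is pronounced /ɪd/.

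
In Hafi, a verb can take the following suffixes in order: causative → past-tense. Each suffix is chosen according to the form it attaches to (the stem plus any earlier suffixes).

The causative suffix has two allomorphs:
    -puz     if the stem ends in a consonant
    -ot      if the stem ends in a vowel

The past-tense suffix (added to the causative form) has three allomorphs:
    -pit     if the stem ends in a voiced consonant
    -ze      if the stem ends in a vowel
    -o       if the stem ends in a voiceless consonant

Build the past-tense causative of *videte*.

The final sound of *videte* is /e/, which is a vowel, so the causative suffix is -ot, giving *videteot*.
The final sound of the causative form *videteot* is /t/, which is a voiceless consonant, so the past-tense suffix is -o, giving *videteoto*.

videteoto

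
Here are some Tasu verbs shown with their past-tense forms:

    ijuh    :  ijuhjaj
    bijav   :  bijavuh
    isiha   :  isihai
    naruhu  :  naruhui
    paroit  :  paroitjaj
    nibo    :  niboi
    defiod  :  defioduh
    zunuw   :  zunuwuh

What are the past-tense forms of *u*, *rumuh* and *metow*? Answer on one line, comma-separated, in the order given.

ui, rumuhjaj, metowuh

The suffix is conditioned by the final sound: -jaj when the stem ends in a voiceless consonant (*ijuh*, *paroit*); -uh when the stem ends in a voiced consonant (*bijav*, *defiod*, *zunuw*); -i when the stem ends in a vowel (*isiha*, *naruhu*, *nibo*).
The final sound of *u* is /u/, which is a vowel, so the suffix is -i, giving *ui*.
*rumuh* — final sound /h/ (a voiceless consonant) → -jaj → *rumuhjaj*.
*metow*: final sound = /w/, a voiced consonant → -uh → *metowuh*.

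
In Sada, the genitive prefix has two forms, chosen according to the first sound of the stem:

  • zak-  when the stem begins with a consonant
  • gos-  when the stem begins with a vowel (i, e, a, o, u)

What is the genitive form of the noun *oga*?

gosoga

*oga* — first sound /o/ (a vowel) → gos- → *gosoga*.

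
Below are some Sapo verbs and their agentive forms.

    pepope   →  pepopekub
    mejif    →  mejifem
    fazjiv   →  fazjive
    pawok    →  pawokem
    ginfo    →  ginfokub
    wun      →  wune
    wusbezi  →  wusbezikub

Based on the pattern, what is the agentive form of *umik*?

The suffix is conditioned by the final sound: -em when the stem ends in a voiceless consonant (*mejif*, *pawok*); -e when the stem ends in a voiced consonant (*fazjiv*, *wun*); -kub when the stem ends in a vowel (*pepope*, *ginfo*, *wusbezi*).
Since the final sound of *umik* is /k/ (a voiceless consonant), it takes -em, giving *umikem*.

umikem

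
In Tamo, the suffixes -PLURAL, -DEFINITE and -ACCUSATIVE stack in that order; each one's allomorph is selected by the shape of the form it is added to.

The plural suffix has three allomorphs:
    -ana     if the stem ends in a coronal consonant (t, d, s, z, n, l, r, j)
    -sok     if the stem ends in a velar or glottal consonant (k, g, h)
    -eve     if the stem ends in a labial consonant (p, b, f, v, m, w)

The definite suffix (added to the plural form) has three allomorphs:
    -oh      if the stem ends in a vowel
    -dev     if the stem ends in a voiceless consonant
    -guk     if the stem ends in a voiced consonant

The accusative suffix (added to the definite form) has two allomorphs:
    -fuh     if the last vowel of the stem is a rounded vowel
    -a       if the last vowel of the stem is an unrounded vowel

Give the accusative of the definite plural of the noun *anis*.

anisanaohfuh

*anis* — final consonant /s/ (coronal) → -ana → *anisana*.
Since the final sound of the plural form *anisana* is /a/ (a vowel), it takes -oh, giving *anisanaoh*.
The last vowel of the definite form *anisanaoh* is /o/, which is a rounded vowel, so the accusative suffix is -fuh, giving *anisanaohfuh*.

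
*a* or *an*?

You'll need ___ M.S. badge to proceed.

The indefinite article is chosen by the initial *sound* of the following word, not its spelling.
The initialism *M.S.* is read letter by letter; the first letter, M, is pronounced /ɛm/, which begins with a vowel sound.
So the article is *an*: You'll need an M.S. badge to proceed.

an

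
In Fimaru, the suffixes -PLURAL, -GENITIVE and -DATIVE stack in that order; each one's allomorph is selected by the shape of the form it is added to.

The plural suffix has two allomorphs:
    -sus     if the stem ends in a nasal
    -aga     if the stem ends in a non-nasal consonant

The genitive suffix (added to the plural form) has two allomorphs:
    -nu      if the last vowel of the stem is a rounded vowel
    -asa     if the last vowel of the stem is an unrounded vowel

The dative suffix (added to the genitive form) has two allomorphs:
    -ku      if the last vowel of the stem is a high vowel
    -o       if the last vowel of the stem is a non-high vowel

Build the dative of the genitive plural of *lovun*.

lovunsusnuku

The final consonant of *lovun* is /n/, which is a nasal, so the plural suffix is -sus, giving *lovunsus*.
The plural form *lovunsus*: last vowel = /u/, a rounded vowel → -nu → *lovunsusnu*.
The genitive form *lovunsusnu* — last vowel /u/ (a high vowel) → -ku → *lovunsusnuku*.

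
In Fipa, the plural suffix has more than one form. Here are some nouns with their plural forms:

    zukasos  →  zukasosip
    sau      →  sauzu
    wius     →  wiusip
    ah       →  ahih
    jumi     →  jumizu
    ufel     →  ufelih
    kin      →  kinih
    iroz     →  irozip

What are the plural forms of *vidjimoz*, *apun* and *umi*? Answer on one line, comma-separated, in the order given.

The alternation tracks the final sound of the stem — -ip when the stem ends in a sibilant (*zukasos*, *wius*, *iroz*); -ih when the stem ends in a non-sibilant consonant (*ah*, *ufel*, *kin*); -zu when the stem ends in a vowel (*sau*, *jumi*).
*vidjimoz*: final sound = /z/, a sibilant → -ip → *vidjimozip*.
*apun*: final sound = /n/, a non-sibilant consonant → -ih → *apunih*.
*umi*: final sound = /i/, a vowel → -zu → *umizu*.

vidjimozip, apunih, umizu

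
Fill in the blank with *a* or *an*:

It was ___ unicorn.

a

The indefinite article is chosen by the initial *sound* of the following word, not its spelling.
*unicorn* begins with the sound /juː/ (u pronounced /juː/) — a consonant sound.
So the article is *a*: It was a unicorn.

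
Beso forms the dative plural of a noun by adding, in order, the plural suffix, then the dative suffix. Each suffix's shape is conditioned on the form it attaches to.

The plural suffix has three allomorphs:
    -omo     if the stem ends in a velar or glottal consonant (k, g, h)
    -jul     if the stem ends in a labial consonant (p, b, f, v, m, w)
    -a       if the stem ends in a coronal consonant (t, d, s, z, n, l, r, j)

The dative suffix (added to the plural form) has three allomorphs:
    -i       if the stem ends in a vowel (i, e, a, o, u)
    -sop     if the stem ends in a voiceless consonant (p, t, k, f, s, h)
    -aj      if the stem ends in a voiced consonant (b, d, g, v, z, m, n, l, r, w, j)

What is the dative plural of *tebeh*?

tebehomoi

The final consonant of *tebeh* is /h/, which is velar/glottal, so the plural suffix is -omo, giving *tebehomo*.
Since the final sound of the plural form *tebehomo* is /o/ (a vowel), it takes -i, giving *tebehomoi*.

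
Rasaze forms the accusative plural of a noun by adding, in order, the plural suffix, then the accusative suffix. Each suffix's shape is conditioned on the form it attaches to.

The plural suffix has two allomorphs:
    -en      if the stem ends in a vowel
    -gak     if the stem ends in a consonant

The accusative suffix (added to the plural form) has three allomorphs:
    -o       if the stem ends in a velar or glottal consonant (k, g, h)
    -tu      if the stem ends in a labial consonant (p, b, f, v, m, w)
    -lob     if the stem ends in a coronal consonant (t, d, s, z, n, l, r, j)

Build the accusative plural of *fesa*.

fesaenlob

The final sound of *fesa* is /a/, which is a vowel, so the plural suffix is -en, giving *fesaen*.
The plural form *fesaen*: final consonant = /n/, coronal → -lob → *fesaenlob*.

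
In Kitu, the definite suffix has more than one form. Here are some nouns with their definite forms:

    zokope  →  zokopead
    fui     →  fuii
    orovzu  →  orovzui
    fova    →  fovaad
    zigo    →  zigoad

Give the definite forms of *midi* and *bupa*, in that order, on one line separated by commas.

The suffix is conditioned by the last vowel: -i when the last vowel of the stem is a high vowel (*fui*, *orovzu*); -ad when the last vowel of the stem is a non-high vowel (*zokope*, *fova*, *zigo*).
Since the last vowel of *midi* is /i/ (a high vowel), it takes -i, giving *midii*.
Since the last vowel of *bupa* is /a/ (a non-high vowel), it takes -ad, giving *bupaad*.

midii, bupaad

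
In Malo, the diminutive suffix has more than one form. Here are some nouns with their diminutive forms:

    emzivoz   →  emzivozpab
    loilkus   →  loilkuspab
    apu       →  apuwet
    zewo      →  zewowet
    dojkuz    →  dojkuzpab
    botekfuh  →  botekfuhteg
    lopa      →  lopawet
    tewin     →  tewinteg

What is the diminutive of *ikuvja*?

ikuvjawet

The suffix is conditioned by the final sound: -pab when the stem ends in a sibilant (*emzivoz*, *loilkus*, *dojkuz*); -teg when the stem ends in a non-sibilant consonant (*botekfuh*, *tewin*); -wet when the stem ends in a vowel (*apu*, *zewo*, *lopa*).
The final sound of *ikuvja* is /a/, which is a vowel, so the suffix is -wet, giving *ikuvjawet*.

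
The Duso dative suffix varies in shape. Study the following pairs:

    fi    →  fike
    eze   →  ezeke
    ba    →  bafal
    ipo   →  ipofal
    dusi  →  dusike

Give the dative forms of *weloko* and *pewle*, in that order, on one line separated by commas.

welokofal, pewleke

Looking at the last vowel of each stem: -ke when the last vowel of the stem is a front vowel (*fi*, *eze*, *dusi*); -fal when the last vowel of the stem is a back vowel (*ba*, *ipo*).
The last vowel of *weloko* is /o/, which is a back vowel, so the suffix is -fal, giving *welokofal*.
Since the last vowel of *pewle* is /e/ (a front vowel), it takes -ke, giving *pewleke*.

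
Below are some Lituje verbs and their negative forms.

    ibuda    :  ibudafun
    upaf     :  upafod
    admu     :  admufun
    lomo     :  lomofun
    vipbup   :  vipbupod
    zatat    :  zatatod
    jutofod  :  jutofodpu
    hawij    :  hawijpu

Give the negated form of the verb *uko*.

Looking at the final sound of each stem: -od when the stem ends in a voiceless consonant (*upaf*, *vipbup*, *zatat*); -pu when the stem ends in a voiced consonant (*jutofod*, *hawij*); -fun when the stem ends in a vowel (*ibuda*, *admu*, *lomo*).
*uko* — final sound /o/ (a vowel) → -fun → *ukofun*.

ukofun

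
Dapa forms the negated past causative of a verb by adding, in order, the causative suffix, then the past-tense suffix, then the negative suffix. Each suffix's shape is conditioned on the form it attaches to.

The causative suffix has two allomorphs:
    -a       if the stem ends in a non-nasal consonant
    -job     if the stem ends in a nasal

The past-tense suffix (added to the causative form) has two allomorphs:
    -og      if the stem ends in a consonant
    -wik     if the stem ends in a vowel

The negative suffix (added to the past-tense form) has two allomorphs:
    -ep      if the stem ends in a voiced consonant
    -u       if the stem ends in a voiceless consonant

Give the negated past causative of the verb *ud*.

udawiku

*ud*: final consonant = /d/, non-nasal → -a → *uda*.
Since the final sound of the causative form *uda* is /a/ (a vowel), it takes -wik, giving *udawik*.
Since the final consonant of the past-tense form *udawik* is /k/ (voiceless), it takes -u, giving *udawiku*.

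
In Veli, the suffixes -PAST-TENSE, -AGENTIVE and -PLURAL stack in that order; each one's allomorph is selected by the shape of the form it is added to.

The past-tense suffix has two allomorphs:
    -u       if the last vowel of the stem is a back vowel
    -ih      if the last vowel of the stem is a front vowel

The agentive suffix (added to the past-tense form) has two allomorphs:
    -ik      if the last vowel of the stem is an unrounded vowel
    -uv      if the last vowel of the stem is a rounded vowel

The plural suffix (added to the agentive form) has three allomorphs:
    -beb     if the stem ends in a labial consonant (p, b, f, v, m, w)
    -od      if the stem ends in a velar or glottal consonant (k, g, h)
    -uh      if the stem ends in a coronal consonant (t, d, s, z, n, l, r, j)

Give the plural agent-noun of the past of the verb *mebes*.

Since the last vowel of *mebes* is /e/ (a front vowel), it takes -ih, giving *mebesih*.
The last vowel of the past-tense form *mebesih* is /i/, which is an unrounded vowel, so the agentive suffix is -ik, giving *mebesihik*.
Since the final consonant of the agentive form *mebesihik* is /k/ (velar/glottal), it takes -od, giving *mebesihikod*.

mebesihikod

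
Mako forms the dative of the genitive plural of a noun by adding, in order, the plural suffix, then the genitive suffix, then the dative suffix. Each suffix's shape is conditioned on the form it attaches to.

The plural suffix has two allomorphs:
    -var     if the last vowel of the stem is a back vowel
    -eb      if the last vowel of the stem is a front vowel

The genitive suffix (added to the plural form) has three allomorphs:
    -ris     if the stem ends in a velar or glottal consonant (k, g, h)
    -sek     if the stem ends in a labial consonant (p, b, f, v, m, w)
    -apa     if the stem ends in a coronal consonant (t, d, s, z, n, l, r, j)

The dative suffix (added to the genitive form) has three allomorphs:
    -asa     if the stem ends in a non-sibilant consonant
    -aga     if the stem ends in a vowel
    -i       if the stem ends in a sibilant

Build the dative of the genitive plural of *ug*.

*ug* — last vowel /u/ (a back vowel) → -var → *ugvar*.
The plural form *ugvar*: final consonant = /r/, coronal → -apa → *ugvarapa*.
Since the final sound of the genitive form *ugvarapa* is /a/ (a vowel), it takes -aga, giving *ugvarapaaga*.

ugvarapaaga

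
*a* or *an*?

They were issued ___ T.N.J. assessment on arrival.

The indefinite article is chosen by the initial *sound* of the following word, not its spelling.
The initialism *T.N.J.* is read letter by letter; the first letter, T, is pronounced /tiː/, which begins with a consonant sound.
So the article is *a*: They were issued a T.N.J. assessment on arrival.

a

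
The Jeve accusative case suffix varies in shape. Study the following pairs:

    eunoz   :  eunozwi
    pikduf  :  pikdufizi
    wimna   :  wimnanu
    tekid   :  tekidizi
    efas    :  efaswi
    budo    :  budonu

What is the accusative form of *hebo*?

hebonu

Looking at the final sound of each stem: -wi when the stem ends in a sibilant (*eunoz*, *efas*); -izi when the stem ends in a non-sibilant consonant (*pikduf*, *tekid*); -nu when the stem ends in a vowel (*wimna*, *budo*).
*hebo* — final sound /o/ (a vowel) → -nu → *hebonu*.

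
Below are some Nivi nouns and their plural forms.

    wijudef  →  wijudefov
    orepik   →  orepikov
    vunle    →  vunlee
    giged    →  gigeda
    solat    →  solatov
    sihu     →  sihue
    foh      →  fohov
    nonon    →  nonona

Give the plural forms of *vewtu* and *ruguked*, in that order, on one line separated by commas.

vewtue, rugukeda

The pattern is voicing of the final sound: -ov when the stem ends in a voiceless consonant (*wijudef*, *orepik*, *solat*, *foh*); -a when the stem ends in a voiced consonant (*giged*, *nonon*); -e when the stem ends in a vowel (*vunle*, *sihu*).
The final sound of *vewtu* is /u/, which is a vowel, so the suffix is -e, giving *vewtue*.
*ruguked* — final sound /d/ (a voiced consonant) → -a → *rugukeda*.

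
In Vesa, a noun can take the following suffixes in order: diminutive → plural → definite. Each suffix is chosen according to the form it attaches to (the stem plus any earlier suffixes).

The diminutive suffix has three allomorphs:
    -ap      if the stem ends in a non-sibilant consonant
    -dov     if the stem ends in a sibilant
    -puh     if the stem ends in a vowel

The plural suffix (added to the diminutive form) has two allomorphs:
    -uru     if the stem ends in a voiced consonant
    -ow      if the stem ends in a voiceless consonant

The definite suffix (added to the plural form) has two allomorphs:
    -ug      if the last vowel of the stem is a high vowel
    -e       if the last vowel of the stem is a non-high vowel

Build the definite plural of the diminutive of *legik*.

legikapowe

The final sound of *legik* is /k/, which is a non-sibilant consonant, so the diminutive suffix is -ap, giving *legikap*.
The diminutive form *legikap* — final consonant /p/ (voiceless) → -ow → *legikapow*.
The plural form *legikapow*: last vowel = /o/, a non-high vowel → -e → *legikapowe*.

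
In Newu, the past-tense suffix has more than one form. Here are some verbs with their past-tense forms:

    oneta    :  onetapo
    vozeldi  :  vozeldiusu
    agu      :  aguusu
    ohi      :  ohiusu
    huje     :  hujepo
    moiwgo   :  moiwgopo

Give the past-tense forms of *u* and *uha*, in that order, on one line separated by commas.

Looking at the last vowel of each stem: -usu when the last vowel of the stem is a high vowel (*vozeldi*, *agu*, *ohi*); -po when the last vowel of the stem is a non-high vowel (*oneta*, *huje*, *moiwgo*).
*u* — last vowel /u/ (a high vowel) → -usu → *uusu*.
*uha* — last vowel /a/ (a non-high vowel) → -po → *uhapo*.

uusu, uhapo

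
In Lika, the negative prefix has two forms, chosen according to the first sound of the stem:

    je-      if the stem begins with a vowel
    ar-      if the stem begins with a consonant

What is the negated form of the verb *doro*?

ardoro

*doro*: first sound = /d/, a consonant → ar- → *ardoro*.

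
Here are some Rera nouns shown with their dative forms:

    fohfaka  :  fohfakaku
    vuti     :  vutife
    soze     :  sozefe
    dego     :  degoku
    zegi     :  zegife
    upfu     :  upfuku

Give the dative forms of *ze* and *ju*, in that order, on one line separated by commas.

zefe, juku

The pattern is front/back vowel harmony: -fe when the last vowel of the stem is a front vowel (*vuti*, *soze*, *zegi*); -ku when the last vowel of the stem is a back vowel (*fohfaka*, *dego*, *upfu*).
The last vowel of *ze* is /e/, which is a front vowel, so the suffix is -fe, giving *zefe*.
*ju* — last vowel /u/ (a back vowel) → -ku → *juku*.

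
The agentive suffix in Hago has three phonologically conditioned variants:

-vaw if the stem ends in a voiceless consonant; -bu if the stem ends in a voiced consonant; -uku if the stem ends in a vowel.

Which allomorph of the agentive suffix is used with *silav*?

-bu

The final sound of *silav* is /v/, which is a voiced consonant, so the suffix is -bu.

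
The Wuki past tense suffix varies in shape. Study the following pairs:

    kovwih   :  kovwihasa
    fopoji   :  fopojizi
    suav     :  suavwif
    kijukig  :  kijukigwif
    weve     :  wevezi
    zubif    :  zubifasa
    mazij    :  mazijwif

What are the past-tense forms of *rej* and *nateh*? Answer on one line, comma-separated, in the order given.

rejwif, natehasa

Looking at the final sound of each stem: -asa when the stem ends in a voiceless consonant (*kovwih*, *zubif*); -wif when the stem ends in a voiced consonant (*suav*, *kijukig*, *mazij*); -zi when the stem ends in a vowel (*fopoji*, *weve*).
*rej*: final sound = /j/, a voiced consonant → -wif → *rejwif*.
*nateh*: final sound = /h/, a voiceless consonant → -asa → *natehasa*.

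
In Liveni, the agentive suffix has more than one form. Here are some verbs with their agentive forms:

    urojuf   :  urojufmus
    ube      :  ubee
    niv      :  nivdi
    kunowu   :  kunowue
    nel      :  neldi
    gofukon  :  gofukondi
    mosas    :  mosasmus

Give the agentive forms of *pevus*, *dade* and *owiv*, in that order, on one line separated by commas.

The suffix is conditioned by the final sound: -mus when the stem ends in a voiceless consonant (*urojuf*, *mosas*); -di when the stem ends in a voiced consonant (*niv*, *nel*, *gofukon*); -e when the stem ends in a vowel (*ube*, *kunowu*).
The final sound of *pevus* is /s/, which is a voiceless consonant, so the suffix is -mus, giving *pevusmus*.
*dade*: final sound = /e/, a vowel → -e → *dadee*.
*owiv*: final sound = /v/, a voiced consonant → -di → *owivdi*.

pevusmus, dadee, owivdi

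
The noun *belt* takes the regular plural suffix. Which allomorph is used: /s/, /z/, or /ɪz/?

/s/

The stem *belt* ends in a voiceless non-sibilant consonant.
The plural suffix surfaces as /ɪz/ after sibilants, /s/ after other voiceless consonants, and /z/ after other voiced sounds.
So the plural -s on *belt* is pronounced /s/.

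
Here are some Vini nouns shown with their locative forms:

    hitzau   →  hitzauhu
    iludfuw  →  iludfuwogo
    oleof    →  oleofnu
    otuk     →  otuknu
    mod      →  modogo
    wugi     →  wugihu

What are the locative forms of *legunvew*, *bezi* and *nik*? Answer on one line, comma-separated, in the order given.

The suffix is conditioned by the final sound: -nu when the stem ends in a voiceless consonant (*oleof*, *otuk*); -ogo when the stem ends in a voiced consonant (*iludfuw*, *mod*); -hu when the stem ends in a vowel (*hitzau*, *wugi*).
The final sound of *legunvew* is /w/, which is a voiced consonant, so the suffix is -ogo, giving *legunvewogo*.
Since the final sound of *bezi* is /i/ (a vowel), it takes -hu, giving *bezihu*.
The final sound of *nik* is /k/, which is a voiceless consonant, so the suffix is -nu, giving *niknu*.

legunvewogo, bezihu, niknu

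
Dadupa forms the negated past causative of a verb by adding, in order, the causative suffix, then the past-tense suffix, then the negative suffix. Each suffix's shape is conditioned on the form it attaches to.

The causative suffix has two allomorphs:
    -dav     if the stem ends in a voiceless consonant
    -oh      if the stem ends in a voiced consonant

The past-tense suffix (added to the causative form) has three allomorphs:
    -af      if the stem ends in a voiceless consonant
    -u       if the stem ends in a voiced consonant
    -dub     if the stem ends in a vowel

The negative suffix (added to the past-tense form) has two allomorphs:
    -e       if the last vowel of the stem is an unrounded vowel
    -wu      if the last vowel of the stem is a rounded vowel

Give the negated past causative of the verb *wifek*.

wifekdavuwu

*wifek*: final consonant = /k/, voiceless → -dav → *wifekdav*.
The causative form *wifekdav* — final sound /v/ (a voiced consonant) → -u → *wifekdavu*.
The past-tense form *wifekdavu* — last vowel /u/ (a rounded vowel) → -wu → *wifekdavuwu*.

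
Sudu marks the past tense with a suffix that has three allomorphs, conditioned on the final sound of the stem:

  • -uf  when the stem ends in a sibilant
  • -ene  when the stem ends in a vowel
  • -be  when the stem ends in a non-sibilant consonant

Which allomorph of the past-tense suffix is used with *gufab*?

Since the final sound of *gufab* is /b/ (a non-sibilant consonant), it takes -be.

-be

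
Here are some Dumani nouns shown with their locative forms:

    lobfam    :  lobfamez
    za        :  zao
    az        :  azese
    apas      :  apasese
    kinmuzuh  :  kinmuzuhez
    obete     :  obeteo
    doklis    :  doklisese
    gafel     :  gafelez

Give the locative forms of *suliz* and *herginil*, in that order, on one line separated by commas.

The pattern is sibilance of the final sound: -ese when the stem ends in a sibilant (*az*, *apas*, *doklis*); -ez when the stem ends in a non-sibilant consonant (*lobfam*, *kinmuzuh*, *gafel*); -o when the stem ends in a vowel (*za*, *obete*).
*suliz* — final sound /z/ (a sibilant) → -ese → *sulizese*.
*herginil* — final sound /l/ (a non-sibilant consonant) → -ez → *herginilez*.

sulizese, herginilez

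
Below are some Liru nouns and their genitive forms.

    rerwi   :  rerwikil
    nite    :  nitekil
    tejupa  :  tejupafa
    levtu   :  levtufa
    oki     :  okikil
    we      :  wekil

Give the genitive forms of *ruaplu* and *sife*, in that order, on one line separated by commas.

The pattern is front/back vowel harmony: -kil when the last vowel of the stem is a front vowel (*rerwi*, *nite*, *oki*, *we*); -fa when the last vowel of the stem is a back vowel (*tejupa*, *levtu*).
*ruaplu*: last vowel = /u/, a back vowel → -fa → *ruaplufa*.
Since the last vowel of *sife* is /e/ (a front vowel), it takes -kil, giving *sifekil*.

ruaplufa, sifekil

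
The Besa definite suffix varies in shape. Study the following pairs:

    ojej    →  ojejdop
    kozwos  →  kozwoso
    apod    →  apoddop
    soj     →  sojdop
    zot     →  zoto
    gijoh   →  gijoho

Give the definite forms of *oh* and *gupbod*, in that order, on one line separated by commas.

The pattern is voicing of the final consonant: -o when the stem ends in a voiceless consonant (*kozwos*, *zot*, *gijoh*); -dop when the stem ends in a voiced consonant (*ojej*, *apod*, *soj*).
*oh* — final consonant /h/ (voiceless) → -o → *oho*.
*gupbod* — final consonant /d/ (voiced) → -dop → *gupboddop*.

oho, gupboddop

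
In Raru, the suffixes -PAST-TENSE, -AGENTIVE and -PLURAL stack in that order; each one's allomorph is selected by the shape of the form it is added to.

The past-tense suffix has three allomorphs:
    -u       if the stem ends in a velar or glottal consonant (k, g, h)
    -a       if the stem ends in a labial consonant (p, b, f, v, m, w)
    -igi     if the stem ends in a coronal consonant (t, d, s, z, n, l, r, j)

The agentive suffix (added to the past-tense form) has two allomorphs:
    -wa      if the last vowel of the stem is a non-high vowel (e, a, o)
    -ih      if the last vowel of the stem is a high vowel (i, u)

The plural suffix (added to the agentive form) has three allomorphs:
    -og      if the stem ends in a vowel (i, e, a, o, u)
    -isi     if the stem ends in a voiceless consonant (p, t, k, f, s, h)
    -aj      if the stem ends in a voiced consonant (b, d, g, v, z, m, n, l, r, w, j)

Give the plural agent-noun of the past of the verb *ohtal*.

ohtaligiihisi

Since the final consonant of *ohtal* is /l/ (coronal), it takes -igi, giving *ohtaligi*.
The past-tense form *ohtaligi*: last vowel = /i/, a high vowel → -ih → *ohtaligiih*.
The agentive form *ohtaligiih*: final sound = /h/, a voiceless consonant → -isi → *ohtaligiihisi*.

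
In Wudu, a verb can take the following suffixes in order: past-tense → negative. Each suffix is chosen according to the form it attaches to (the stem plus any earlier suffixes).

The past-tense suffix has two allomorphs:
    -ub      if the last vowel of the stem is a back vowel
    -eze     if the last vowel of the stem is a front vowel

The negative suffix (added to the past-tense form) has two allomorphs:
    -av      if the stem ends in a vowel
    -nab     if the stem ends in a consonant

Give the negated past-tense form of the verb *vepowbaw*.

vepowbawubnab

*vepowbaw* — last vowel /a/ (a back vowel) → -ub → *vepowbawub*.
Since the final sound of the past-tense form *vepowbawub* is /b/ (a consonant), it takes -nab, giving *vepowbawubnab*.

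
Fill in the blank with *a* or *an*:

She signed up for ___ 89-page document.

The indefinite article is chosen by the initial *sound* of the following word, not its spelling.
The number *89* is spoken "eighty-…", beginning with /ˈeɪti/ — a vowel sound.
So the article is *an*: She signed up for an 89-page document.

an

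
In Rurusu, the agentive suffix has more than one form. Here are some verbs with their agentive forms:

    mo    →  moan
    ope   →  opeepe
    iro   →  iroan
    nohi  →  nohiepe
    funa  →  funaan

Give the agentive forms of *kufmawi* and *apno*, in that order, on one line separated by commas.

kufmawiepe, apnoan

The pattern is front/back vowel harmony: -epe when the last vowel of the stem is a front vowel (*ope*, *nohi*); -an when the last vowel of the stem is a back vowel (*mo*, *iro*, *funa*).
The last vowel of *kufmawi* is /i/, which is a front vowel, so the suffix is -epe, giving *kufmawiepe*.
*apno*: last vowel = /o/, a back vowel → -an → *apnoan*.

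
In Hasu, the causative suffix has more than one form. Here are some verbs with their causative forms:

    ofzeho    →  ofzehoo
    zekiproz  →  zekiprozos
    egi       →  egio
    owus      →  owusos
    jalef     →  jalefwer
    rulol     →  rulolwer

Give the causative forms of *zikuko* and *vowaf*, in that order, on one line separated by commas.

zikukoo, vowafwer

Looking at the final sound of each stem: -os when the stem ends in a sibilant (*zekiproz*, *owus*); -wer when the stem ends in a non-sibilant consonant (*jalef*, *rulol*); -o when the stem ends in a vowel (*ofzeho*, *egi*).
The final sound of *zikuko* is /o/, which is a vowel, so the suffix is -o, giving *zikukoo*.
*vowaf* — final sound /f/ (a non-sibilant consonant) → -wer → *vowafwer*.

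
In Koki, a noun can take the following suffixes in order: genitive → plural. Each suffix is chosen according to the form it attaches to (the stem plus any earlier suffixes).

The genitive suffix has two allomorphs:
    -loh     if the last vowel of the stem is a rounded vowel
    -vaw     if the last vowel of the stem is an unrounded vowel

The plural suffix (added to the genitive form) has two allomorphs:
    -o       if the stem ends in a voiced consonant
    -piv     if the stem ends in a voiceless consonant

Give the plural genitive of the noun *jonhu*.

jonhulohpiv

The last vowel of *jonhu* is /u/, which is a rounded vowel, so the genitive suffix is -loh, giving *jonhuloh*.
The final consonant of the genitive form *jonhuloh* is /h/, which is voiceless, so the plural suffix is -piv, giving *jonhulohpiv*.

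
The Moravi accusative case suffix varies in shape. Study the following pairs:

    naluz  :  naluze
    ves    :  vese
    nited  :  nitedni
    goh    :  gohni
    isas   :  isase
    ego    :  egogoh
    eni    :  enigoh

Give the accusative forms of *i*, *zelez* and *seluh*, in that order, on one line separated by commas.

igoh, zeleze, seluhni

Looking at the final sound of each stem: -e when the stem ends in a sibilant (*naluz*, *ves*, *isas*); -ni when the stem ends in a non-sibilant consonant (*nited*, *goh*); -goh when the stem ends in a vowel (*ego*, *eni*).
*i* — final sound /i/ (a vowel) → -goh → *igoh*.
Since the final sound of *zelez* is /z/ (a sibilant), it takes -e, giving *zeleze*.
The final sound of *seluh* is /h/, which is a non-sibilant consonant, so the suffix is -ni, giving *seluhni*.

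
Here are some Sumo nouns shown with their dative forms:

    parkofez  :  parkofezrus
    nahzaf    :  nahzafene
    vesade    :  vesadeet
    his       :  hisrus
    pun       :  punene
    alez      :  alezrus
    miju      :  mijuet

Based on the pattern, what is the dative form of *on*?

onene

The pattern is sibilance of the final sound: -rus when the stem ends in a sibilant (*parkofez*, *his*, *alez*); -ene when the stem ends in a non-sibilant consonant (*nahzaf*, *pun*); -et when the stem ends in a vowel (*vesade*, *miju*).
Since the final sound of *on* is /n/ (a non-sibilant consonant), it takes -ene, giving *onene*.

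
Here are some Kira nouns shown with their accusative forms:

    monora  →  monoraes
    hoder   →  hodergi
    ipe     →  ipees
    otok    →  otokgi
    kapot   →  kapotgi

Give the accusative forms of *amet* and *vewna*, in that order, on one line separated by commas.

The suffix is conditioned by the final sound: -gi when the stem ends in a consonant (*hoder*, *otok*, *kapot*); -es when the stem ends in a vowel (*monora*, *ipe*).
*amet* — final sound /t/ (a consonant) → -gi → *ametgi*.
*vewna* — final sound /a/ (a vowel) → -es → *vewnaes*.

ametgi, vewnaes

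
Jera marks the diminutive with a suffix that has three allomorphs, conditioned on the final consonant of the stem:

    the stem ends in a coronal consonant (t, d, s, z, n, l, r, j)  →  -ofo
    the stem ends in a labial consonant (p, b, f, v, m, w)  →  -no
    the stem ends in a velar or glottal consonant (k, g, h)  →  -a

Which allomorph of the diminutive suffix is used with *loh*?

Since the final consonant of *loh* is /h/ (velar/glottal), it takes -a.

-a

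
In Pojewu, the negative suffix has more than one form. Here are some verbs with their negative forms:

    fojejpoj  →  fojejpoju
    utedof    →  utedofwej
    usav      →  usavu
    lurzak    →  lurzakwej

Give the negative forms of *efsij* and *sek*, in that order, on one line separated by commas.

The alternation tracks the final consonant of the stem — -wej when the stem ends in a voiceless consonant (*utedof*, *lurzak*); -u when the stem ends in a voiced consonant (*fojejpoj*, *usav*).
The final consonant of *efsij* is /j/, which is voiced, so the suffix is -u, giving *efsiju*.
*sek* — final consonant /k/ (voiceless) → -wej → *sekwej*.

efsiju, sekwej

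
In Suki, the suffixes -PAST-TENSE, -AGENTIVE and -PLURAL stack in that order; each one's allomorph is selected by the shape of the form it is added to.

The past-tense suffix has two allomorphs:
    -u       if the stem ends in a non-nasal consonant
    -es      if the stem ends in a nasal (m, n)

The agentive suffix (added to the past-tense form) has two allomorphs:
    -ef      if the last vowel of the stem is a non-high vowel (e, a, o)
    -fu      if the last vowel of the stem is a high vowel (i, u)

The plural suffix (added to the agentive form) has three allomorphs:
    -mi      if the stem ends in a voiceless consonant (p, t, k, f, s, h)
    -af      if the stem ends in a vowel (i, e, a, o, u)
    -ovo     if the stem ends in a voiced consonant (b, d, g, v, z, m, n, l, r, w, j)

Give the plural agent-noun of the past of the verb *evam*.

evamesefmi

*evam* — final consonant /m/ (a nasal) → -es → *evames*.
The last vowel of the past-tense form *evames* is /e/, which is a non-high vowel, so the agentive suffix is -ef, giving *evamesef*.
The agentive form *evamesef*: final sound = /f/, a voiceless consonant → -mi → *evamesefmi*.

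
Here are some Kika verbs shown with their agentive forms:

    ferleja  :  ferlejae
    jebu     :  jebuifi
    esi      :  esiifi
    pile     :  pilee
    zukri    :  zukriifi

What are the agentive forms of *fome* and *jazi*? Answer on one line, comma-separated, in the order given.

The suffix is conditioned by the last vowel: -ifi when the last vowel of the stem is a high vowel (*jebu*, *esi*, *zukri*); -e when the last vowel of the stem is a non-high vowel (*ferleja*, *pile*).
Since the last vowel of *fome* is /e/ (a non-high vowel), it takes -e, giving *fomee*.
*jazi*: last vowel = /i/, a high vowel → -ifi → *jaziifi*.

fomee, jaziifi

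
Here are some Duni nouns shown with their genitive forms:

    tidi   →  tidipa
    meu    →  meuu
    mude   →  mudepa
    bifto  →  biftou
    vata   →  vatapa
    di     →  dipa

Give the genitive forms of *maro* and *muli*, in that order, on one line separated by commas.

marou, mulipa

The alternation tracks the last vowel of the stem — -u when the last vowel of the stem is a rounded vowel (*meu*, *bifto*); -pa when the last vowel of the stem is an unrounded vowel (*tidi*, *mude*, *vata*, *di*).
*maro*: last vowel = /o/, a rounded vowel → -u → *marou*.
*muli* — last vowel /i/ (an unrounded vowel) → -pa → *mulipa*.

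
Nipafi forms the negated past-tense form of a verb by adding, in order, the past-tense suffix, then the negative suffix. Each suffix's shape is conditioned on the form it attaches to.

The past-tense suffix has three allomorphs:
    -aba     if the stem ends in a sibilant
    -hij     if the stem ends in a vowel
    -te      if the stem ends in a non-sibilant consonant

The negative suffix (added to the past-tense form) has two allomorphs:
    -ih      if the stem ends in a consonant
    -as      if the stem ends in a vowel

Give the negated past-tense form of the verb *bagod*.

*bagod*: final sound = /d/, a non-sibilant consonant → -te → *bagodte*.
The past-tense form *bagodte*: final sound = /e/, a vowel → -as → *bagodteas*.

bagodteas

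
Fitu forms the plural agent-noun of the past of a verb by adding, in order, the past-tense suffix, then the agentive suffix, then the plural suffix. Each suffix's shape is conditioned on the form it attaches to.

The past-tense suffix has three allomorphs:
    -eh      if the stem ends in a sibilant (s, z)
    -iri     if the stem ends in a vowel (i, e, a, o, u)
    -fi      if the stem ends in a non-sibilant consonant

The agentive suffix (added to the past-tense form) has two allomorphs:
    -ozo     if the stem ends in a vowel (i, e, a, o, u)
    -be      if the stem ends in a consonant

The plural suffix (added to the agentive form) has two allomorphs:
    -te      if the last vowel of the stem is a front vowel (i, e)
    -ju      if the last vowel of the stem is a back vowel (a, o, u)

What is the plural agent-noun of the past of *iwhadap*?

iwhadapfiozoju

*iwhadap*: final sound = /p/, a non-sibilant consonant → -fi → *iwhadapfi*.
The past-tense form *iwhadapfi* — final sound /i/ (a vowel) → -ozo → *iwhadapfiozo*.
Since the last vowel of the agentive form *iwhadapfiozo* is /o/ (a back vowel), it takes -ju, giving *iwhadapfiozoju*.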